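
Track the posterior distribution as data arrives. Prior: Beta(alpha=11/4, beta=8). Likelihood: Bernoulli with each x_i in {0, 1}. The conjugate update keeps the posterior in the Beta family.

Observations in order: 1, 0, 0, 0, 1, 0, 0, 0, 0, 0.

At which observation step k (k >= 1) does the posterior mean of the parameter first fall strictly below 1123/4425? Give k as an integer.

k = 8

obs 1: x=1 → posterior Beta(15/4, 8)
obs 2: x=0 → posterior Beta(15/4, 9)
obs 3: x=0 → posterior Beta(15/4, 10)
obs 4: x=0 → posterior Beta(15/4, 11)
obs 5: x=1 → posterior Beta(19/4, 11)
obs 6: x=0 → posterior Beta(19/4, 12)
obs 7: x=0 → posterior Beta(19/4, 13)
obs 8: x=0 → posterior Beta(19/4, 14)
obs 9: x=0 → posterior Beta(19/4, 15)
obs 10: x=0 → posterior Beta(19/4, 16)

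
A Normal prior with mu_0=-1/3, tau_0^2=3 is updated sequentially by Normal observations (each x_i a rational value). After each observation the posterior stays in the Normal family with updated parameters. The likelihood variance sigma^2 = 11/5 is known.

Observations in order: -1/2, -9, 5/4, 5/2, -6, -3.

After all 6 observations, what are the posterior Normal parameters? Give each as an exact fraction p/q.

obs 1: x=-1/2 → posterior Normal(-67/156, 33/26)
obs 2: x=-9 → posterior Normal(-877/246, 33/41)
obs 3: x=5/4 → posterior Normal(-1529/672, 33/56)
obs 4: x=5/2 → posterior Normal(-1079/852, 33/71)
obs 5: x=-6 → posterior Normal(-2159/1032, 33/86)
obs 6: x=-3 → posterior Normal(-2699/1212, 33/101)

mu_0=-2699/1212, tau_0^2=33/101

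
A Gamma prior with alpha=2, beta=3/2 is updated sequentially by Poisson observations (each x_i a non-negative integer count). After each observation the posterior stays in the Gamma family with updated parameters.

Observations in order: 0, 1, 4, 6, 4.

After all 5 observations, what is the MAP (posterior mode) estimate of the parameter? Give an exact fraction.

32/13

obs 1: x=0 → posterior Gamma(2, 5/2)
obs 2: x=1 → posterior Gamma(3, 7/2)
obs 3: x=4 → posterior Gamma(7, 9/2)
obs 4: x=6 → posterior Gamma(13, 11/2)
obs 5: x=4 → posterior Gamma(17, 13/2)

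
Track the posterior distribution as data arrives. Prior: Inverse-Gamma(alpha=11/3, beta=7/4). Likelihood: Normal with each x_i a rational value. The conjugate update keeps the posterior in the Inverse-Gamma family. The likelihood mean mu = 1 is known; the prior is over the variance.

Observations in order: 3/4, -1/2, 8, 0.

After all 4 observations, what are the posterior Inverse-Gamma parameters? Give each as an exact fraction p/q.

alpha=17/3, beta=893/32

obs 1: x=3/4 → posterior Inverse-Gamma(25/6, 57/32)
obs 2: x=-1/2 → posterior Inverse-Gamma(14/3, 93/32)
obs 3: x=8 → posterior Inverse-Gamma(31/6, 877/32)
obs 4: x=0 → posterior Inverse-Gamma(17/3, 893/32)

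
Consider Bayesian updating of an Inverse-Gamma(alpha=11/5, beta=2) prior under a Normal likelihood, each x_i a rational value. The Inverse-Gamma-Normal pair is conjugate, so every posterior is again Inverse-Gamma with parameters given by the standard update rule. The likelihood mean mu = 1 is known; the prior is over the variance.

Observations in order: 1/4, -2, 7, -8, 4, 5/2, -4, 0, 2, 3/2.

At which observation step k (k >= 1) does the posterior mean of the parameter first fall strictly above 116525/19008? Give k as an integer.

obs 1: x=1/4 → posterior Inverse-Gamma(27/10, 73/32)
obs 2: x=-2 → posterior Inverse-Gamma(16/5, 217/32)
obs 3: x=7 → posterior Inverse-Gamma(37/10, 793/32)
obs 4: x=-8 → posterior Inverse-Gamma(21/5, 2089/32)
obs 5: x=4 → posterior Inverse-Gamma(47/10, 2233/32)
obs 6: x=5/2 → posterior Inverse-Gamma(26/5, 2269/32)
obs 7: x=-4 → posterior Inverse-Gamma(57/10, 2669/32)
obs 8: x=0 → posterior Inverse-Gamma(31/5, 2685/32)
obs 9: x=2 → posterior Inverse-Gamma(67/10, 2701/32)
obs 10: x=3/2 → posterior Inverse-Gamma(36/5, 2705/32)

k = 3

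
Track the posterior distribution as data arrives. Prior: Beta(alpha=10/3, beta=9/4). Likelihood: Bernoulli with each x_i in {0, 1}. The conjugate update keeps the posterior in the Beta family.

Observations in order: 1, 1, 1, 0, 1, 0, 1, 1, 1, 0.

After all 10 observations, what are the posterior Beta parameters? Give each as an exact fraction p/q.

obs 1: x=1 → posterior Beta(13/3, 9/4)
obs 2: x=1 → posterior Beta(16/3, 9/4)
obs 3: x=1 → posterior Beta(19/3, 9/4)
obs 4: x=0 → posterior Beta(19/3, 13/4)
obs 5: x=1 → posterior Beta(22/3, 13/4)
obs 6: x=0 → posterior Beta(22/3, 17/4)
obs 7: x=1 → posterior Beta(25/3, 17/4)
obs 8: x=1 → posterior Beta(28/3, 17/4)
obs 9: x=1 → posterior Beta(31/3, 17/4)
obs 10: x=0 → posterior Beta(31/3, 21/4)

alpha=31/3, beta=21/4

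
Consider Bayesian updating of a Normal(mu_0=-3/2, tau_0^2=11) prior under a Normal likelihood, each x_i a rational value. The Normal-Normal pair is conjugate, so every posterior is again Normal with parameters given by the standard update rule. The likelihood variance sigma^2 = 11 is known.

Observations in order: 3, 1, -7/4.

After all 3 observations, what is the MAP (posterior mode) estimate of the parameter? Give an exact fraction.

obs 1: x=3 → posterior Normal(3/4, 11/2)
obs 2: x=1 → posterior Normal(5/6, 11/3)
obs 3: x=-7/4 → posterior Normal(3/16, 11/4)

3/16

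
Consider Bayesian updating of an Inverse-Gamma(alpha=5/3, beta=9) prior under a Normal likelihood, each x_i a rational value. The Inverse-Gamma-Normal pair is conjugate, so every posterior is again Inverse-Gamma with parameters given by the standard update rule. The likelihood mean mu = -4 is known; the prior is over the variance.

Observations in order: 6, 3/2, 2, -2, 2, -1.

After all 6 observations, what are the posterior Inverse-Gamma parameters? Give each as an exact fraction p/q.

obs 1: x=6 → posterior Inverse-Gamma(13/6, 59)
obs 2: x=3/2 → posterior Inverse-Gamma(8/3, 593/8)
obs 3: x=2 → posterior Inverse-Gamma(19/6, 737/8)
obs 4: x=-2 → posterior Inverse-Gamma(11/3, 753/8)
obs 5: x=2 → posterior Inverse-Gamma(25/6, 897/8)
obs 6: x=-1 → posterior Inverse-Gamma(14/3, 933/8)

alpha=14/3, beta=933/8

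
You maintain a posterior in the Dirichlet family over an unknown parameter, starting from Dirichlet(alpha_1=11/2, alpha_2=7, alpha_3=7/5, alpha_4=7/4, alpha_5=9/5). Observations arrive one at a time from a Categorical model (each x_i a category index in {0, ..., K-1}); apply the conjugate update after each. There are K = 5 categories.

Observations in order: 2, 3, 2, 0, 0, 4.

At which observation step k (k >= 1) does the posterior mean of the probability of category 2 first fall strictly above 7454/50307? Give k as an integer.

obs 1: x=2 → posterior Dirichlet(11/2, 7, 12/5, 7/4, 9/5)
obs 2: x=3 → posterior Dirichlet(11/2, 7, 12/5, 11/4, 9/5)
obs 3: x=2 → posterior Dirichlet(11/2, 7, 17/5, 11/4, 9/5)
obs 4: x=0 → posterior Dirichlet(13/2, 7, 17/5, 11/4, 9/5)
obs 5: x=0 → posterior Dirichlet(15/2, 7, 17/5, 11/4, 9/5)
obs 6: x=4 → posterior Dirichlet(15/2, 7, 17/5, 11/4, 14/5)

k = 3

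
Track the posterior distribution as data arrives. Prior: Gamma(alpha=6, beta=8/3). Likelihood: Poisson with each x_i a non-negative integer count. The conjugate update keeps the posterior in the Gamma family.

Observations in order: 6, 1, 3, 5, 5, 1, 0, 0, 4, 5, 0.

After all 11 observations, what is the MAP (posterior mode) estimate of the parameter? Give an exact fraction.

105/41

obs 1: x=6 → posterior Gamma(12, 11/3)
obs 2: x=1 → posterior Gamma(13, 14/3)
obs 3: x=3 → posterior Gamma(16, 17/3)
obs 4: x=5 → posterior Gamma(21, 20/3)
obs 5: x=5 → posterior Gamma(26, 23/3)
obs 6: x=1 → posterior Gamma(27, 26/3)
obs 7: x=0 → posterior Gamma(27, 29/3)
obs 8: x=0 → posterior Gamma(27, 32/3)
obs 9: x=4 → posterior Gamma(31, 35/3)
obs 10: x=5 → posterior Gamma(36, 38/3)
obs 11: x=0 → posterior Gamma(36, 41/3)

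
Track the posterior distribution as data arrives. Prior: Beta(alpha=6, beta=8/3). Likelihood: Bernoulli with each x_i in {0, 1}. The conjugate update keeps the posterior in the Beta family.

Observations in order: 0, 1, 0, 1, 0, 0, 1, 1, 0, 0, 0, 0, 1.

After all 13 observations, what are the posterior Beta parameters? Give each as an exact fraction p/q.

obs 1: x=0 → posterior Beta(6, 11/3)
obs 2: x=1 → posterior Beta(7, 11/3)
obs 3: x=0 → posterior Beta(7, 14/3)
obs 4: x=1 → posterior Beta(8, 14/3)
obs 5: x=0 → posterior Beta(8, 17/3)
obs 6: x=0 → posterior Beta(8, 20/3)
obs 7: x=1 → posterior Beta(9, 20/3)
obs 8: x=1 → posterior Beta(10, 20/3)
obs 9: x=0 → posterior Beta(10, 23/3)
obs 10: x=0 → posterior Beta(10, 26/3)
obs 11: x=0 → posterior Beta(10, 29/3)
obs 12: x=0 → posterior Beta(10, 32/3)
obs 13: x=1 → posterior Beta(11, 32/3)

alpha=11, beta=32/3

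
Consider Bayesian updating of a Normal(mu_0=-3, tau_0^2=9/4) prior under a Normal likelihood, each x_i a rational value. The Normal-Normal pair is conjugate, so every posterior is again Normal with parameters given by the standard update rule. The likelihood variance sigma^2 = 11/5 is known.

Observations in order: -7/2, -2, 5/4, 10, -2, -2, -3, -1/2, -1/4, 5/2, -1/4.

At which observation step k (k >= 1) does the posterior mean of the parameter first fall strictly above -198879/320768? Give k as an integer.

k = 4

obs 1: x=-7/2 → posterior Normal(-579/178, 99/89)
obs 2: x=-2 → posterior Normal(-759/268, 99/134)
obs 3: x=5/4 → posterior Normal(-1293/716, 99/179)
obs 4: x=10 → posterior Normal(507/896, 99/224)
obs 5: x=-2 → posterior Normal(147/1076, 99/269)
obs 6: x=-2 → posterior Normal(-213/1256, 99/314)
obs 7: x=-3 → posterior Normal(-753/1436, 99/359)
obs 8: x=-1/2 → posterior Normal(-843/1616, 99/404)
obs 9: x=-1/4 → posterior Normal(-222/449, 99/449)
obs 10: x=5/2 → posterior Normal(-219/988, 99/494)
obs 11: x=-1/4 → posterior Normal(-69/308, 9/49)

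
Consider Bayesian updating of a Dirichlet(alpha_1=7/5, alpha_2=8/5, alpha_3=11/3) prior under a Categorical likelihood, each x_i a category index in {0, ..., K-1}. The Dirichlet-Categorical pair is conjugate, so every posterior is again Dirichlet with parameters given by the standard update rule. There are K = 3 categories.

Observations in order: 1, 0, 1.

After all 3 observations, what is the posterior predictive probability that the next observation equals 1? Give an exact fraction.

obs 1: x=1 → posterior Dirichlet(7/5, 13/5, 11/3)
obs 2: x=0 → posterior Dirichlet(12/5, 13/5, 11/3)
obs 3: x=1 → posterior Dirichlet(12/5, 18/5, 11/3)

54/145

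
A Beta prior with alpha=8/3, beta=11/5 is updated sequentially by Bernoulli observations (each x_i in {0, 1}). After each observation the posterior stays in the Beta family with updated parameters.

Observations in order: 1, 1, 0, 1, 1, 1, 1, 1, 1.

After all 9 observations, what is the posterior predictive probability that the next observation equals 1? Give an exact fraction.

obs 1: x=1 → posterior Beta(11/3, 11/5)
obs 2: x=1 → posterior Beta(14/3, 11/5)
obs 3: x=0 → posterior Beta(14/3, 16/5)
obs 4: x=1 → posterior Beta(17/3, 16/5)
obs 5: x=1 → posterior Beta(20/3, 16/5)
obs 6: x=1 → posterior Beta(23/3, 16/5)
obs 7: x=1 → posterior Beta(26/3, 16/5)
obs 8: x=1 → posterior Beta(29/3, 16/5)
obs 9: x=1 → posterior Beta(32/3, 16/5)

10/13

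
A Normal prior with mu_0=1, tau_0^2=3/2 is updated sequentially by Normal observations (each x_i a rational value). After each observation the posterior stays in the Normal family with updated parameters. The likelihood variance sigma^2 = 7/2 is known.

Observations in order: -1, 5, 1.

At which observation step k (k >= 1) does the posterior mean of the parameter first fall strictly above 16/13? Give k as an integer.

obs 1: x=-1 → posterior Normal(2/5, 21/20)
obs 2: x=5 → posterior Normal(19/13, 21/26)
obs 3: x=1 → posterior Normal(11/8, 21/32)

k = 2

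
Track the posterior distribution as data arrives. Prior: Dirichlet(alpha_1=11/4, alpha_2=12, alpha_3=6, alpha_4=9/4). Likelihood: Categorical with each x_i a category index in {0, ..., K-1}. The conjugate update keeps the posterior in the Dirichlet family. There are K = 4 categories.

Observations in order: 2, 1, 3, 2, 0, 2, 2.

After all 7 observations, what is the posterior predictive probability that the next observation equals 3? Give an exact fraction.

13/120

obs 1: x=2 → posterior Dirichlet(11/4, 12, 7, 9/4)
obs 2: x=1 → posterior Dirichlet(11/4, 13, 7, 9/4)
obs 3: x=3 → posterior Dirichlet(11/4, 13, 7, 13/4)
obs 4: x=2 → posterior Dirichlet(11/4, 13, 8, 13/4)
obs 5: x=0 → posterior Dirichlet(15/4, 13, 8, 13/4)
obs 6: x=2 → posterior Dirichlet(15/4, 13, 9, 13/4)
obs 7: x=2 → posterior Dirichlet(15/4, 13, 10, 13/4)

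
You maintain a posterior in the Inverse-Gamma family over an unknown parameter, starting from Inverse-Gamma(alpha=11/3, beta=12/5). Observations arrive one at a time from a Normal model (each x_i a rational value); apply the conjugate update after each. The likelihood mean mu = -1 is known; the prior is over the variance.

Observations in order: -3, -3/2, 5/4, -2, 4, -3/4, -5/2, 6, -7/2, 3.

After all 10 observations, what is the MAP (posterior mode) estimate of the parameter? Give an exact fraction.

13641/2320

obs 1: x=-3 → posterior Inverse-Gamma(25/6, 22/5)
obs 2: x=-3/2 → posterior Inverse-Gamma(14/3, 181/40)
obs 3: x=5/4 → posterior Inverse-Gamma(31/6, 1129/160)
obs 4: x=-2 → posterior Inverse-Gamma(17/3, 1209/160)
obs 5: x=4 → posterior Inverse-Gamma(37/6, 3209/160)
obs 6: x=-3/4 → posterior Inverse-Gamma(20/3, 1607/80)
obs 7: x=-5/2 → posterior Inverse-Gamma(43/6, 1697/80)
obs 8: x=6 → posterior Inverse-Gamma(23/3, 3657/80)
obs 9: x=-7/2 → posterior Inverse-Gamma(49/6, 3907/80)
obs 10: x=3 → posterior Inverse-Gamma(26/3, 4547/80)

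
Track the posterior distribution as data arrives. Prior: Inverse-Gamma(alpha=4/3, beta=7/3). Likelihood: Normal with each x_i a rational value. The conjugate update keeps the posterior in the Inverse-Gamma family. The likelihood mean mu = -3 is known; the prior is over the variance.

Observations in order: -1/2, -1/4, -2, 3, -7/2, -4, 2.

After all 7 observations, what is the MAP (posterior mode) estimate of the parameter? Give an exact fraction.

3923/560

obs 1: x=-1/2 → posterior Inverse-Gamma(11/6, 131/24)
obs 2: x=-1/4 → posterior Inverse-Gamma(7/3, 887/96)
obs 3: x=-2 → posterior Inverse-Gamma(17/6, 935/96)
obs 4: x=3 → posterior Inverse-Gamma(10/3, 2663/96)
obs 5: x=-7/2 → posterior Inverse-Gamma(23/6, 2675/96)
obs 6: x=-4 → posterior Inverse-Gamma(13/3, 2723/96)
obs 7: x=2 → posterior Inverse-Gamma(29/6, 3923/96)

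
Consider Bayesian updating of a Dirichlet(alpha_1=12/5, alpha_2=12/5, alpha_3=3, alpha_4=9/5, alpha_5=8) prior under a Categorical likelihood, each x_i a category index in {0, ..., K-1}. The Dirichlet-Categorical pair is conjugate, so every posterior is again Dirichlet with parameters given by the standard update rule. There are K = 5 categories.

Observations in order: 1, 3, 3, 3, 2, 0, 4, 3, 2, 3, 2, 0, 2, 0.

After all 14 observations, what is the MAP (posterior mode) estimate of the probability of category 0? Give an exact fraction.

22/133

obs 1: x=1 → posterior Dirichlet(12/5, 17/5, 3, 9/5, 8)
obs 2: x=3 → posterior Dirichlet(12/5, 17/5, 3, 14/5, 8)
obs 3: x=3 → posterior Dirichlet(12/5, 17/5, 3, 19/5, 8)
obs 4: x=3 → posterior Dirichlet(12/5, 17/5, 3, 24/5, 8)
obs 5: x=2 → posterior Dirichlet(12/5, 17/5, 4, 24/5, 8)
obs 6: x=0 → posterior Dirichlet(17/5, 17/5, 4, 24/5, 8)
obs 7: x=4 → posterior Dirichlet(17/5, 17/5, 4, 24/5, 9)
obs 8: x=3 → posterior Dirichlet(17/5, 17/5, 4, 29/5, 9)
obs 9: x=2 → posterior Dirichlet(17/5, 17/5, 5, 29/5, 9)
obs 10: x=3 → posterior Dirichlet(17/5, 17/5, 5, 34/5, 9)
obs 11: x=2 → posterior Dirichlet(17/5, 17/5, 6, 34/5, 9)
obs 12: x=0 → posterior Dirichlet(22/5, 17/5, 6, 34/5, 9)
obs 13: x=2 → posterior Dirichlet(22/5, 17/5, 7, 34/5, 9)
obs 14: x=0 → posterior Dirichlet(27/5, 17/5, 7, 34/5, 9)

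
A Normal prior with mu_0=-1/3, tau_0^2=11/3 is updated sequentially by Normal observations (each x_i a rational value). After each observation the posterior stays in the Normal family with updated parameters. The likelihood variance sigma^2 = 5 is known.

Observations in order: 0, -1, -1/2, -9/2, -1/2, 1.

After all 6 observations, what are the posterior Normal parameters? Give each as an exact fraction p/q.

mu_0=-131/162, tau_0^2=55/81

obs 1: x=0 → posterior Normal(-5/26, 55/26)
obs 2: x=-1 → posterior Normal(-16/37, 55/37)
obs 3: x=-1/2 → posterior Normal(-43/96, 55/48)
obs 4: x=-9/2 → posterior Normal(-71/59, 55/59)
obs 5: x=-1/2 → posterior Normal(-153/140, 11/14)
obs 6: x=1 → posterior Normal(-131/162, 55/81)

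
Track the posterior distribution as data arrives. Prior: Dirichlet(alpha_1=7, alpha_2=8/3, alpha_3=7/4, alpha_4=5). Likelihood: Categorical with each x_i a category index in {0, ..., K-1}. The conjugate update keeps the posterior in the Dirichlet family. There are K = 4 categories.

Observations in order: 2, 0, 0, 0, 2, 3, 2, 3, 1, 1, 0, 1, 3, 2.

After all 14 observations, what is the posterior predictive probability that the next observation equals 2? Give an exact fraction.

obs 1: x=2 → posterior Dirichlet(7, 8/3, 11/4, 5)
obs 2: x=0 → posterior Dirichlet(8, 8/3, 11/4, 5)
obs 3: x=0 → posterior Dirichlet(9, 8/3, 11/4, 5)
obs 4: x=0 → posterior Dirichlet(10, 8/3, 11/4, 5)
obs 5: x=2 → posterior Dirichlet(10, 8/3, 15/4, 5)
obs 6: x=3 → posterior Dirichlet(10, 8/3, 15/4, 6)
obs 7: x=2 → posterior Dirichlet(10, 8/3, 19/4, 6)
obs 8: x=3 → posterior Dirichlet(10, 8/3, 19/4, 7)
obs 9: x=1 → posterior Dirichlet(10, 11/3, 19/4, 7)
obs 10: x=1 → posterior Dirichlet(10, 14/3, 19/4, 7)
obs 11: x=0 → posterior Dirichlet(11, 14/3, 19/4, 7)
obs 12: x=1 → posterior Dirichlet(11, 17/3, 19/4, 7)
obs 13: x=3 → posterior Dirichlet(11, 17/3, 19/4, 8)
obs 14: x=2 → posterior Dirichlet(11, 17/3, 23/4, 8)

69/365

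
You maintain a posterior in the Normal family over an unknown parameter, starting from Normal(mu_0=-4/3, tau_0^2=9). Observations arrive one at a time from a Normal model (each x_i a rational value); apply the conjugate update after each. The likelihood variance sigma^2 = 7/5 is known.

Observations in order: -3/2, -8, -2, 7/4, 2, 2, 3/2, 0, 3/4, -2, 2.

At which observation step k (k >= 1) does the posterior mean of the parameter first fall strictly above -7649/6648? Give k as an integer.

obs 1: x=-3/2 → posterior Normal(-461/312, 63/52)
obs 2: x=-8 → posterior Normal(-2621/582, 63/97)
obs 3: x=-2 → posterior Normal(-3161/852, 63/142)
obs 4: x=7/4 → posterior Normal(-5377/2244, 63/187)
obs 5: x=2 → posterior Normal(-4297/2784, 63/232)
obs 6: x=2 → posterior Normal(-3217/3324, 63/277)
obs 7: x=3/2 → posterior Normal(-2407/3864, 9/46)
obs 8: x=0 → posterior Normal(-2407/4404, 63/367)
obs 9: x=3/4 → posterior Normal(-1001/2472, 63/412)
obs 10: x=-2 → posterior Normal(-1541/2742, 63/457)
obs 11: x=2 → posterior Normal(-1001/3012, 63/502)

k = 6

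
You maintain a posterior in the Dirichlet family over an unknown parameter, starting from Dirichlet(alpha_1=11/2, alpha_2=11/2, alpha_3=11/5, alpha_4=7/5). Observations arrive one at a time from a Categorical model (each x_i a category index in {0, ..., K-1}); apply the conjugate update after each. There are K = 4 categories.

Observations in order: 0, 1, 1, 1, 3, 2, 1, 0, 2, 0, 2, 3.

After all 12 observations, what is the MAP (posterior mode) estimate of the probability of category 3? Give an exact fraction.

obs 1: x=0 → posterior Dirichlet(13/2, 11/2, 11/5, 7/5)
obs 2: x=1 → posterior Dirichlet(13/2, 13/2, 11/5, 7/5)
obs 3: x=1 → posterior Dirichlet(13/2, 15/2, 11/5, 7/5)
obs 4: x=1 → posterior Dirichlet(13/2, 17/2, 11/5, 7/5)
obs 5: x=3 → posterior Dirichlet(13/2, 17/2, 11/5, 12/5)
obs 6: x=2 → posterior Dirichlet(13/2, 17/2, 16/5, 12/5)
obs 7: x=1 → posterior Dirichlet(13/2, 19/2, 16/5, 12/5)
obs 8: x=0 → posterior Dirichlet(15/2, 19/2, 16/5, 12/5)
obs 9: x=2 → posterior Dirichlet(15/2, 19/2, 21/5, 12/5)
obs 10: x=0 → posterior Dirichlet(17/2, 19/2, 21/5, 12/5)
obs 11: x=2 → posterior Dirichlet(17/2, 19/2, 26/5, 12/5)
obs 12: x=3 → posterior Dirichlet(17/2, 19/2, 26/5, 17/5)

12/113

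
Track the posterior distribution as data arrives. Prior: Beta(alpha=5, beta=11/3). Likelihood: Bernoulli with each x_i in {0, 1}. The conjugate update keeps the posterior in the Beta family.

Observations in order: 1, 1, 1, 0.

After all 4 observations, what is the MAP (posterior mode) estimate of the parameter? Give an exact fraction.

obs 1: x=1 → posterior Beta(6, 11/3)
obs 2: x=1 → posterior Beta(7, 11/3)
obs 3: x=1 → posterior Beta(8, 11/3)
obs 4: x=0 → posterior Beta(8, 14/3)

21/32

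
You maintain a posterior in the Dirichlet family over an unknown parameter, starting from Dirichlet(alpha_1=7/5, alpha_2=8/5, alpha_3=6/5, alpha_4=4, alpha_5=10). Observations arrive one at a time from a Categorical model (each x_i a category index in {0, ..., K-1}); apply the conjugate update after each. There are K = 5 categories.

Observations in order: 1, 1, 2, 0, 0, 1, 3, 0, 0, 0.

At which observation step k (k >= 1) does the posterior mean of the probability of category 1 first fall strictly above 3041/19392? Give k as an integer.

obs 1: x=1 → posterior Dirichlet(7/5, 13/5, 6/5, 4, 10)
obs 2: x=1 → posterior Dirichlet(7/5, 18/5, 6/5, 4, 10)
obs 3: x=2 → posterior Dirichlet(7/5, 18/5, 11/5, 4, 10)
obs 4: x=0 → posterior Dirichlet(12/5, 18/5, 11/5, 4, 10)
obs 5: x=0 → posterior Dirichlet(17/5, 18/5, 11/5, 4, 10)
obs 6: x=1 → posterior Dirichlet(17/5, 23/5, 11/5, 4, 10)
obs 7: x=3 → posterior Dirichlet(17/5, 23/5, 11/5, 5, 10)
obs 8: x=0 → posterior Dirichlet(22/5, 23/5, 11/5, 5, 10)
obs 9: x=0 → posterior Dirichlet(27/5, 23/5, 11/5, 5, 10)
obs 10: x=0 → posterior Dirichlet(32/5, 23/5, 11/5, 5, 10)

k = 2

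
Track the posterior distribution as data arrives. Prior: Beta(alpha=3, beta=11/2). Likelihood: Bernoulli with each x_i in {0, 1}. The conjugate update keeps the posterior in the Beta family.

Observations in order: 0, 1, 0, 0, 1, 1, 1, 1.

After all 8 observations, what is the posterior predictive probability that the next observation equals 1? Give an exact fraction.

16/33

obs 1: x=0 → posterior Beta(3, 13/2)
obs 2: x=1 → posterior Beta(4, 13/2)
obs 3: x=0 → posterior Beta(4, 15/2)
obs 4: x=0 → posterior Beta(4, 17/2)
obs 5: x=1 → posterior Beta(5, 17/2)
obs 6: x=1 → posterior Beta(6, 17/2)
obs 7: x=1 → posterior Beta(7, 17/2)
obs 8: x=1 → posterior Beta(8, 17/2)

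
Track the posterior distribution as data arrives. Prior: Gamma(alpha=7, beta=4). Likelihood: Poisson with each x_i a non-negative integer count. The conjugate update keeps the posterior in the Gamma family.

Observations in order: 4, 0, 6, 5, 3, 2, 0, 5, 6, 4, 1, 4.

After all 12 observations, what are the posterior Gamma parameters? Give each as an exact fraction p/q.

obs 1: x=4 → posterior Gamma(11, 5)
obs 2: x=0 → posterior Gamma(11, 6)
obs 3: x=6 → posterior Gamma(17, 7)
obs 4: x=5 → posterior Gamma(22, 8)
obs 5: x=3 → posterior Gamma(25, 9)
obs 6: x=2 → posterior Gamma(27, 10)
obs 7: x=0 → posterior Gamma(27, 11)
obs 8: x=5 → posterior Gamma(32, 12)
obs 9: x=6 → posterior Gamma(38, 13)
obs 10: x=4 → posterior Gamma(42, 14)
obs 11: x=1 → posterior Gamma(43, 15)
obs 12: x=4 → posterior Gamma(47, 16)

alpha=47, beta=16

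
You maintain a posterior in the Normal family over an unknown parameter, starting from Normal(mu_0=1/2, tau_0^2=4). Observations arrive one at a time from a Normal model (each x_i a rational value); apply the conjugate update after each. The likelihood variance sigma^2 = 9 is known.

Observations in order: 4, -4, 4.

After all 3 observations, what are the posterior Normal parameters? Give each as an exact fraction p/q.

obs 1: x=4 → posterior Normal(41/26, 36/13)
obs 2: x=-4 → posterior Normal(9/34, 36/17)
obs 3: x=4 → posterior Normal(41/42, 12/7)

mu_0=41/42, tau_0^2=12/7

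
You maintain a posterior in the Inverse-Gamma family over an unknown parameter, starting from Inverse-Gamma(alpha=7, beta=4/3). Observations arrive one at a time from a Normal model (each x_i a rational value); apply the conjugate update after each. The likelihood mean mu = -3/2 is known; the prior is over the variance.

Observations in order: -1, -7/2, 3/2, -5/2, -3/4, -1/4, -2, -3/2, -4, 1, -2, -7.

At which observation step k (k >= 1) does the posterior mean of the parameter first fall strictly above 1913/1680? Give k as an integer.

obs 1: x=-1 → posterior Inverse-Gamma(15/2, 35/24)
obs 2: x=-7/2 → posterior Inverse-Gamma(8, 83/24)
obs 3: x=3/2 → posterior Inverse-Gamma(17/2, 191/24)
obs 4: x=-5/2 → posterior Inverse-Gamma(9, 203/24)
obs 5: x=-3/4 → posterior Inverse-Gamma(19/2, 839/96)
obs 6: x=-1/4 → posterior Inverse-Gamma(10, 457/48)
obs 7: x=-2 → posterior Inverse-Gamma(21/2, 463/48)
obs 8: x=-3/2 → posterior Inverse-Gamma(11, 463/48)
obs 9: x=-4 → posterior Inverse-Gamma(23/2, 613/48)
obs 10: x=1 → posterior Inverse-Gamma(12, 763/48)
obs 11: x=-2 → posterior Inverse-Gamma(25/2, 769/48)
obs 12: x=-7 → posterior Inverse-Gamma(13, 1495/48)

k = 9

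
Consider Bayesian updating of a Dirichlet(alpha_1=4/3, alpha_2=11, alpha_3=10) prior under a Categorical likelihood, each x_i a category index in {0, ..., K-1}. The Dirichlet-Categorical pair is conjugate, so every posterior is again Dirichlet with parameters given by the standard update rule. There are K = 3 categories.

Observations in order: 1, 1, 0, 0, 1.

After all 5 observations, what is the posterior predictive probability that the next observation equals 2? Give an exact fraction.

obs 1: x=1 → posterior Dirichlet(4/3, 12, 10)
obs 2: x=1 → posterior Dirichlet(4/3, 13, 10)
obs 3: x=0 → posterior Dirichlet(7/3, 13, 10)
obs 4: x=0 → posterior Dirichlet(10/3, 13, 10)
obs 5: x=1 → posterior Dirichlet(10/3, 14, 10)

15/41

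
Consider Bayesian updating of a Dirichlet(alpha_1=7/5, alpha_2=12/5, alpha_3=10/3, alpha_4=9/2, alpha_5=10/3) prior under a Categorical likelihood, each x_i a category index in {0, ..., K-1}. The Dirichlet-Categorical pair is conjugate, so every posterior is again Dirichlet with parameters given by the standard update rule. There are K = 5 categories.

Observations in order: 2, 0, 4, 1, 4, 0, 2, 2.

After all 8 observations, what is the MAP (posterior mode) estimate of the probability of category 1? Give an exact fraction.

72/539

obs 1: x=2 → posterior Dirichlet(7/5, 12/5, 13/3, 9/2, 10/3)
obs 2: x=0 → posterior Dirichlet(12/5, 12/5, 13/3, 9/2, 10/3)
obs 3: x=4 → posterior Dirichlet(12/5, 12/5, 13/3, 9/2, 13/3)
obs 4: x=1 → posterior Dirichlet(12/5, 17/5, 13/3, 9/2, 13/3)
obs 5: x=4 → posterior Dirichlet(12/5, 17/5, 13/3, 9/2, 16/3)
obs 6: x=0 → posterior Dirichlet(17/5, 17/5, 13/3, 9/2, 16/3)
obs 7: x=2 → posterior Dirichlet(17/5, 17/5, 16/3, 9/2, 16/3)
obs 8: x=2 → posterior Dirichlet(17/5, 17/5, 19/3, 9/2, 16/3)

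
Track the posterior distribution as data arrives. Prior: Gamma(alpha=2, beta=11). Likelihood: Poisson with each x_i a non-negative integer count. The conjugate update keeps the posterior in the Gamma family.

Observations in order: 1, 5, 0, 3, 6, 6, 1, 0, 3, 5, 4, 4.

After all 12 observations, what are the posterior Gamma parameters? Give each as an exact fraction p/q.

obs 1: x=1 → posterior Gamma(3, 12)
obs 2: x=5 → posterior Gamma(8, 13)
obs 3: x=0 → posterior Gamma(8, 14)
obs 4: x=3 → posterior Gamma(11, 15)
obs 5: x=6 → posterior Gamma(17, 16)
obs 6: x=6 → posterior Gamma(23, 17)
obs 7: x=1 → posterior Gamma(24, 18)
obs 8: x=0 → posterior Gamma(24, 19)
obs 9: x=3 → posterior Gamma(27, 20)
obs 10: x=5 → posterior Gamma(32, 21)
obs 11: x=4 → posterior Gamma(36, 22)
obs 12: x=4 → posterior Gamma(40, 23)

alpha=40, beta=23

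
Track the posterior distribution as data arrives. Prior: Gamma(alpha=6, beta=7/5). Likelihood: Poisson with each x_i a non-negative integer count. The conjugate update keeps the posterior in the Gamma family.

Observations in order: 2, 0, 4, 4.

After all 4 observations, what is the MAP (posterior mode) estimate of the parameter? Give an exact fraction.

obs 1: x=2 → posterior Gamma(8, 12/5)
obs 2: x=0 → posterior Gamma(8, 17/5)
obs 3: x=4 → posterior Gamma(12, 22/5)
obs 4: x=4 → posterior Gamma(16, 27/5)

25/9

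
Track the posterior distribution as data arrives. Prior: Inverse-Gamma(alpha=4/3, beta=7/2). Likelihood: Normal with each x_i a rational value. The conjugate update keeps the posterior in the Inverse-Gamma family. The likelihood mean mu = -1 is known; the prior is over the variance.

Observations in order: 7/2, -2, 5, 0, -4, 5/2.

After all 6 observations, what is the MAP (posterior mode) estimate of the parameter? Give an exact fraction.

obs 1: x=7/2 → posterior Inverse-Gamma(11/6, 109/8)
obs 2: x=-2 → posterior Inverse-Gamma(7/3, 113/8)
obs 3: x=5 → posterior Inverse-Gamma(17/6, 257/8)
obs 4: x=0 → posterior Inverse-Gamma(10/3, 261/8)
obs 5: x=-4 → posterior Inverse-Gamma(23/6, 297/8)
obs 6: x=5/2 → posterior Inverse-Gamma(13/3, 173/4)

519/64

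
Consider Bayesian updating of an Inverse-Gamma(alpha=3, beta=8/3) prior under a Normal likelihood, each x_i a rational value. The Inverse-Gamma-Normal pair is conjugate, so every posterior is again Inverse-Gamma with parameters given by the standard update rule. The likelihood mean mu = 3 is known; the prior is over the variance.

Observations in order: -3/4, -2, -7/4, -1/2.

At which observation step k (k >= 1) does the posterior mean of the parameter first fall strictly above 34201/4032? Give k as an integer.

obs 1: x=-3/4 → posterior Inverse-Gamma(7/2, 931/96)
obs 2: x=-2 → posterior Inverse-Gamma(4, 2131/96)
obs 3: x=-7/4 → posterior Inverse-Gamma(9/2, 1607/48)
obs 4: x=-1/2 → posterior Inverse-Gamma(5, 1901/48)

k = 3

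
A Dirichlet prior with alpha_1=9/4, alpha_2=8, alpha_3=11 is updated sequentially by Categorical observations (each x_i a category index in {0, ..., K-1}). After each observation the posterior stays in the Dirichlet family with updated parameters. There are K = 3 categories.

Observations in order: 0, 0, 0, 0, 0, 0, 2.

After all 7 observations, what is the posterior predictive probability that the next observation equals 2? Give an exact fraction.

obs 1: x=0 → posterior Dirichlet(13/4, 8, 11)
obs 2: x=0 → posterior Dirichlet(17/4, 8, 11)
obs 3: x=0 → posterior Dirichlet(21/4, 8, 11)
obs 4: x=0 → posterior Dirichlet(25/4, 8, 11)
obs 5: x=0 → posterior Dirichlet(29/4, 8, 11)
obs 6: x=0 → posterior Dirichlet(33/4, 8, 11)
obs 7: x=2 → posterior Dirichlet(33/4, 8, 12)

48/113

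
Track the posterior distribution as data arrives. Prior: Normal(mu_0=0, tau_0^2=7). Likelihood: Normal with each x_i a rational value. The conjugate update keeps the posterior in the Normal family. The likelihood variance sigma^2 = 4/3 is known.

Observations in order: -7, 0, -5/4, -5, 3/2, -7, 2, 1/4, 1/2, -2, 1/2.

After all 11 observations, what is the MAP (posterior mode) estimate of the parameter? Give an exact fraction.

-147/94

obs 1: x=-7 → posterior Normal(-147/25, 28/25)
obs 2: x=0 → posterior Normal(-147/46, 14/23)
obs 3: x=-5/4 → posterior Normal(-693/268, 28/67)
obs 4: x=-5 → posterior Normal(-1113/352, 7/22)
obs 5: x=3/2 → posterior Normal(-987/436, 28/109)
obs 6: x=-7 → posterior Normal(-315/104, 14/65)
obs 7: x=2 → posterior Normal(-1407/604, 28/151)
obs 8: x=1/4 → posterior Normal(-693/344, 7/43)
obs 9: x=1/2 → posterior Normal(-336/193, 28/193)
obs 10: x=-2 → posterior Normal(-189/107, 14/107)
obs 11: x=1/2 → posterior Normal(-147/94, 28/235)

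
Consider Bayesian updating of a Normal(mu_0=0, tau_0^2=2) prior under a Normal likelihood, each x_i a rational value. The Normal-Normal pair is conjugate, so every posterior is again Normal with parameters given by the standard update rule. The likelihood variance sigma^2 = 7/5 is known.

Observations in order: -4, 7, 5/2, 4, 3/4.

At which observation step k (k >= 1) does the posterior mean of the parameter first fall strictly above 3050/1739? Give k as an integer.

obs 1: x=-4 → posterior Normal(-40/17, 14/17)
obs 2: x=7 → posterior Normal(10/9, 14/27)
obs 3: x=5/2 → posterior Normal(55/37, 14/37)
obs 4: x=4 → posterior Normal(95/47, 14/47)
obs 5: x=3/4 → posterior Normal(205/114, 14/57)

k = 4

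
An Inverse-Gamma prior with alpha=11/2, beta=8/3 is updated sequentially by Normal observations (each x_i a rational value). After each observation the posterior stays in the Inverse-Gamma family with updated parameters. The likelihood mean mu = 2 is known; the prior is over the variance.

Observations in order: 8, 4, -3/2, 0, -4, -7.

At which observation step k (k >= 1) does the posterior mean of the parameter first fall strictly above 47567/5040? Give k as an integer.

obs 1: x=8 → posterior Inverse-Gamma(6, 62/3)
obs 2: x=4 → posterior Inverse-Gamma(13/2, 68/3)
obs 3: x=-3/2 → posterior Inverse-Gamma(7, 691/24)
obs 4: x=0 → posterior Inverse-Gamma(15/2, 739/24)
obs 5: x=-4 → posterior Inverse-Gamma(8, 1171/24)
obs 6: x=-7 → posterior Inverse-Gamma(17/2, 2143/24)

k = 6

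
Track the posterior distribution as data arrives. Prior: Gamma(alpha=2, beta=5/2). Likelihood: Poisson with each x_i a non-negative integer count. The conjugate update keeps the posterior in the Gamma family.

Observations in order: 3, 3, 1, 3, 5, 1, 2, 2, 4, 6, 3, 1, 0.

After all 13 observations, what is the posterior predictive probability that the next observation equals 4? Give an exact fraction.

71456154106384276488852065447246202653934640819590439396144/611385431248714160065065030371736171500825743364242820389689

obs 1: x=3 → posterior Gamma(5, 7/2)
obs 2: x=3 → posterior Gamma(8, 9/2)
obs 3: x=1 → posterior Gamma(9, 11/2)
obs 4: x=3 → posterior Gamma(12, 13/2)
obs 5: x=5 → posterior Gamma(17, 15/2)
obs 6: x=1 → posterior Gamma(18, 17/2)
obs 7: x=2 → posterior Gamma(20, 19/2)
obs 8: x=2 → posterior Gamma(22, 21/2)
obs 9: x=4 → posterior Gamma(26, 23/2)
obs 10: x=6 → posterior Gamma(32, 25/2)
obs 11: x=3 → posterior Gamma(35, 27/2)
obs 12: x=1 → posterior Gamma(36, 29/2)
obs 13: x=0 → posterior Gamma(36, 31/2)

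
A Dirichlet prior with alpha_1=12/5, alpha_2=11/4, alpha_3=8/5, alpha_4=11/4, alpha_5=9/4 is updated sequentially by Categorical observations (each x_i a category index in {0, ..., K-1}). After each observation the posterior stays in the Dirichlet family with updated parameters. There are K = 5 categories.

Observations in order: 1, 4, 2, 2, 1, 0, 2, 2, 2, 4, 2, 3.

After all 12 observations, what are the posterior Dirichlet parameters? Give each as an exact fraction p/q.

alpha_1=17/5, alpha_2=19/4, alpha_3=38/5, alpha_4=15/4, alpha_5=17/4

obs 1: x=1 → posterior Dirichlet(12/5, 15/4, 8/5, 11/4, 9/4)
obs 2: x=4 → posterior Dirichlet(12/5, 15/4, 8/5, 11/4, 13/4)
obs 3: x=2 → posterior Dirichlet(12/5, 15/4, 13/5, 11/4, 13/4)
obs 4: x=2 → posterior Dirichlet(12/5, 15/4, 18/5, 11/4, 13/4)
obs 5: x=1 → posterior Dirichlet(12/5, 19/4, 18/5, 11/4, 13/4)
obs 6: x=0 → posterior Dirichlet(17/5, 19/4, 18/5, 11/4, 13/4)
obs 7: x=2 → posterior Dirichlet(17/5, 19/4, 23/5, 11/4, 13/4)
obs 8: x=2 → posterior Dirichlet(17/5, 19/4, 28/5, 11/4, 13/4)
obs 9: x=2 → posterior Dirichlet(17/5, 19/4, 33/5, 11/4, 13/4)
obs 10: x=4 → posterior Dirichlet(17/5, 19/4, 33/5, 11/4, 17/4)
obs 11: x=2 → posterior Dirichlet(17/5, 19/4, 38/5, 11/4, 17/4)
obs 12: x=3 → posterior Dirichlet(17/5, 19/4, 38/5, 15/4, 17/4)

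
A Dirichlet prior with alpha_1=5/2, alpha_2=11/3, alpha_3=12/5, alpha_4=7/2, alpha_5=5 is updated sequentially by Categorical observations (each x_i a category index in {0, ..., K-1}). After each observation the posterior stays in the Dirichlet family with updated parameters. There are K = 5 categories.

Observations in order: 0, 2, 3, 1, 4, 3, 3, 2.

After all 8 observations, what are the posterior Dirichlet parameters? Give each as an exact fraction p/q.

obs 1: x=0 → posterior Dirichlet(7/2, 11/3, 12/5, 7/2, 5)
obs 2: x=2 → posterior Dirichlet(7/2, 11/3, 17/5, 7/2, 5)
obs 3: x=3 → posterior Dirichlet(7/2, 11/3, 17/5, 9/2, 5)
obs 4: x=1 → posterior Dirichlet(7/2, 14/3, 17/5, 9/2, 5)
obs 5: x=4 → posterior Dirichlet(7/2, 14/3, 17/5, 9/2, 6)
obs 6: x=3 → posterior Dirichlet(7/2, 14/3, 17/5, 11/2, 6)
obs 7: x=3 → posterior Dirichlet(7/2, 14/3, 17/5, 13/2, 6)
obs 8: x=2 → posterior Dirichlet(7/2, 14/3, 22/5, 13/2, 6)

alpha_1=7/2, alpha_2=14/3, alpha_3=22/5, alpha_4=13/2, alpha_5=6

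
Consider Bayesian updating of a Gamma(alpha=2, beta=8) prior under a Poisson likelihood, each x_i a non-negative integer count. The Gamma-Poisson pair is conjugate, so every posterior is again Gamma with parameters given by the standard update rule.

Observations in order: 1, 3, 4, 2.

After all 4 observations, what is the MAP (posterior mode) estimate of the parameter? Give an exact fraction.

11/12

obs 1: x=1 → posterior Gamma(3, 9)
obs 2: x=3 → posterior Gamma(6, 10)
obs 3: x=4 → posterior Gamma(10, 11)
obs 4: x=2 → posterior Gamma(12, 12)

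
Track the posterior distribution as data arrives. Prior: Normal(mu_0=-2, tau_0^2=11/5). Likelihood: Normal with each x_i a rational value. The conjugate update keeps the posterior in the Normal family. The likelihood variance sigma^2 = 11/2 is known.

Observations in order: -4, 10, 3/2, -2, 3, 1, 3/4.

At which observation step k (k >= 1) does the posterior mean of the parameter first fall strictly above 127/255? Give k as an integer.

k = 6

obs 1: x=-4 → posterior Normal(-18/7, 11/7)
obs 2: x=10 → posterior Normal(2/9, 11/9)
obs 3: x=3/2 → posterior Normal(5/11, 1)
obs 4: x=-2 → posterior Normal(1/13, 11/13)
obs 5: x=3 → posterior Normal(7/15, 11/15)
obs 6: x=1 → posterior Normal(9/17, 11/17)
obs 7: x=3/4 → posterior Normal(21/38, 11/19)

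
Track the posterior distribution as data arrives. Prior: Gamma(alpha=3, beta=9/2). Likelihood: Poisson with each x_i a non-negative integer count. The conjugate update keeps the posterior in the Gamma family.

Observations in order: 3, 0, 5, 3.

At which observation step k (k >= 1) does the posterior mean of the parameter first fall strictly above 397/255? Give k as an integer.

obs 1: x=3 → posterior Gamma(6, 11/2)
obs 2: x=0 → posterior Gamma(6, 13/2)
obs 3: x=5 → posterior Gamma(11, 15/2)
obs 4: x=3 → posterior Gamma(14, 17/2)

k = 4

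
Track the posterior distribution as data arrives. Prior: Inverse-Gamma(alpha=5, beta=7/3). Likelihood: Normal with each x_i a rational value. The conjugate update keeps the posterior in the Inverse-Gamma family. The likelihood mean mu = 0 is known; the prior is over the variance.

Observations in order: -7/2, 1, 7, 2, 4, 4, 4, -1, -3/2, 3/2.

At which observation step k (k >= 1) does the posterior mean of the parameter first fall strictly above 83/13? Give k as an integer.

obs 1: x=-7/2 → posterior Inverse-Gamma(11/2, 203/24)
obs 2: x=1 → posterior Inverse-Gamma(6, 215/24)
obs 3: x=7 → posterior Inverse-Gamma(13/2, 803/24)
obs 4: x=2 → posterior Inverse-Gamma(7, 851/24)
obs 5: x=4 → posterior Inverse-Gamma(15/2, 1043/24)
obs 6: x=4 → posterior Inverse-Gamma(8, 1235/24)
obs 7: x=4 → posterior Inverse-Gamma(17/2, 1427/24)
obs 8: x=-1 → posterior Inverse-Gamma(9, 1439/24)
obs 9: x=-3/2 → posterior Inverse-Gamma(19/2, 733/12)
obs 10: x=3/2 → posterior Inverse-Gamma(10, 1493/24)

k = 5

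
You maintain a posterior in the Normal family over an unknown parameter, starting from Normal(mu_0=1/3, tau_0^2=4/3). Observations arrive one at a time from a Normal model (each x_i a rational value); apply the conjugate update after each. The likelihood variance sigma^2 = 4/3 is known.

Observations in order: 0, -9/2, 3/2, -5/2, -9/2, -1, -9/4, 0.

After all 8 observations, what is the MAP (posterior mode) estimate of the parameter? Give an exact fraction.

-155/108

obs 1: x=0 → posterior Normal(1/6, 2/3)
obs 2: x=-9/2 → posterior Normal(-25/18, 4/9)
obs 3: x=3/2 → posterior Normal(-2/3, 1/3)
obs 4: x=-5/2 → posterior Normal(-31/30, 4/15)
obs 5: x=-9/2 → posterior Normal(-29/18, 2/9)
obs 6: x=-1 → posterior Normal(-32/21, 4/21)
obs 7: x=-9/4 → posterior Normal(-155/96, 1/6)
obs 8: x=0 → posterior Normal(-155/108, 4/27)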